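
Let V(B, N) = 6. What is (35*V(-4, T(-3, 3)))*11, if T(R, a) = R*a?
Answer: 2310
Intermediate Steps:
(35*V(-4, T(-3, 3)))*11 = (35*6)*11 = 210*11 = 2310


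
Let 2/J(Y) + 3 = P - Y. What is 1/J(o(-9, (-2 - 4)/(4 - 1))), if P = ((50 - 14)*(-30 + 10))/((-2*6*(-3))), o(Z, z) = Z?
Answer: -7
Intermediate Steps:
P = -20 (P = (36*(-20))/((-12*(-3))) = -720/36 = -720*1/36 = -20)
J(Y) = 2/(-23 - Y) (J(Y) = 2/(-3 + (-20 - Y)) = 2/(-23 - Y))
1/J(o(-9, (-2 - 4)/(4 - 1))) = 1/(-2/(23 - 9)) = 1/(-2/14) = 1/(-2*1/14) = 1/(-1/7) = -7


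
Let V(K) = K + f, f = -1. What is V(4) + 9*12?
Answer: 111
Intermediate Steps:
V(K) = -1 + K (V(K) = K - 1 = -1 + K)
V(4) + 9*12 = (-1 + 4) + 9*12 = 3 + 108 = 111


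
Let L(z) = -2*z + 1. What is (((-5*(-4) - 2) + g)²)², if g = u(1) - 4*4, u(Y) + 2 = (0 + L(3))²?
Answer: 390625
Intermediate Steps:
L(z) = 1 - 2*z
u(Y) = 23 (u(Y) = -2 + (0 + (1 - 2*3))² = -2 + (0 + (1 - 6))² = -2 + (0 - 5)² = -2 + (-5)² = -2 + 25 = 23)
g = 7 (g = 23 - 4*4 = 23 - 16 = 7)
(((-5*(-4) - 2) + g)²)² = (((-5*(-4) - 2) + 7)²)² = (((20 - 2) + 7)²)² = ((18 + 7)²)² = (25²)² = 625² = 390625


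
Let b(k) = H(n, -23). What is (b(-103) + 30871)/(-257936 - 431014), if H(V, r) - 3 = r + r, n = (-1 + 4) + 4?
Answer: -5138/114825 ≈ -0.044746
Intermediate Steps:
n = 7 (n = 3 + 4 = 7)
H(V, r) = 3 + 2*r (H(V, r) = 3 + (r + r) = 3 + 2*r)
b(k) = -43 (b(k) = 3 + 2*(-23) = 3 - 46 = -43)
(b(-103) + 30871)/(-257936 - 431014) = (-43 + 30871)/(-257936 - 431014) = 30828/(-688950) = 30828*(-1/688950) = -5138/114825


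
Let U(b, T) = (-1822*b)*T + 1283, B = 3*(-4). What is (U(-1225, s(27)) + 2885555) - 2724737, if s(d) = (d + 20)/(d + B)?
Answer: 21466633/3 ≈ 7.1555e+6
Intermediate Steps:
B = -12
s(d) = (20 + d)/(-12 + d) (s(d) = (d + 20)/(d - 12) = (20 + d)/(-12 + d))
U(b, T) = 1283 - 1822*T*b (U(b, T) = -1822*T*b + 1283 = 1283 - 1822*T*b)
(U(-1225, s(27)) + 2885555) - 2724737 = ((1283 - 1822*(20 + 27)/(-12 + 27)*(-1225)) + 2885555) - 2724737 = ((1283 - 1822*47/15*(-1225)) + 2885555) - 2724737 = ((1283 + 20980330/3) + 2885555) - 2724737 = (20984179/3 + 2885555) - 2724737 = 29640844/3 - 2724737 = 21466633/3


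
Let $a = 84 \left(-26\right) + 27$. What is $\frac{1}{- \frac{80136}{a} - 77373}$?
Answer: $- \frac{719}{55604475} \approx -1.2931 \cdot 10^{-5}$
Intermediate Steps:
$a = -2157$ ($a = -2184 + 27 = -2157$)
$\frac{1}{- \frac{80136}{a} - 77373} = \frac{1}{- \frac{80136}{-2157} - 77373} = \frac{1}{\left(-80136\right) \left(- \frac{1}{2157}\right) - 77373} = \frac{1}{\frac{26712}{719} - 77373} = \frac{1}{- \frac{55604475}{719}} = - \frac{719}{55604475}$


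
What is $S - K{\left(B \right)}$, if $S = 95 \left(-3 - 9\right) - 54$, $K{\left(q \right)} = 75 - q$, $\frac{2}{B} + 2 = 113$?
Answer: $- \frac{140857}{111} \approx -1269.0$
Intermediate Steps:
$B = \frac{2}{111}$ ($B = \frac{2}{-2 + 113} = \frac{2}{111} \approx 0.018018$)
$S = -1194$ ($S = 95 \left(-3 - 9\right) - 54 = 95 \left(-12\right) - 54 = -1140 - 54 = -1194$)
$S - K{\left(B \right)} = -1194 - \left(75 - \frac{2}{111}\right) = -1194 - \frac{8323}{111} = - \frac{140857}{111}$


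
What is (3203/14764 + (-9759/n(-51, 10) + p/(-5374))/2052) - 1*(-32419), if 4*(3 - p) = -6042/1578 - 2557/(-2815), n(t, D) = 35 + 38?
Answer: 47542986627659422227103/1466509269716676720 ≈ 32419.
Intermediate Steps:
n(t, D) = 73
p = 5523177/1480690 (p = 3 - (-6042/1578 - 2557/(-2815))/4 = 3 - (-6042*1/1578 - 2557*(-1/2815))/4 = 3 - (-1007/263 + 2557/2815)/4 = 3 - ¼*(-2162214/740345) = 3 + 1081107/1480690 = 5523177/1480690 ≈ 3.7301)
(3203/14764 + (-9759/n(-51, 10) + p/(-5374))/2052) - 1*(-32419) = (3203/14764 + (-9759/73 + (5523177/1480690)/(-5374))/2052) - 1*(-32419) = (3203*(1/14764) + (-9759*1/73 + (5523177/1480690)*(-1/5374))*(1/2052)) + 32419 = (3203/14764 + (-9759/73 - 5523177/7957228060)*(1/2052)) + 32419 = (3203/14764 - 77654991829461/580877648380*1/2052) + 32419 = (3203/14764 - 25884997276487/397320311491920) + 32419 = 222612714479641423/1466509269716676720 + 32419 = 47542986627659422227103/1466509269716676720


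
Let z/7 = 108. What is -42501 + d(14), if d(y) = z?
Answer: -41745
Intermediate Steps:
z = 756 (z = 7*108 = 756)
d(y) = 756
-42501 + d(14) = -42501 + 756 = -41745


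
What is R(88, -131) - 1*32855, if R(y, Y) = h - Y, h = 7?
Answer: -32717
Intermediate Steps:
R(y, Y) = 7 - Y
R(88, -131) - 1*32855 = (7 - 1*(-131)) - 1*32855 = (7 + 131) - 32855 = 138 - 32855 = -32717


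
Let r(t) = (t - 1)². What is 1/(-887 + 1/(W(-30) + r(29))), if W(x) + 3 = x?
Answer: -751/666136 ≈ -0.0011274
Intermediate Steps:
r(t) = (-1 + t)²
W(x) = -3 + x
1/(-887 + 1/(W(-30) + r(29))) = 1/(-887 + 1/((-3 - 30) + (-1 + 29)²)) = 1/(-887 + 1/(-33 + 28²)) = 1/(-887 + 1/(-33 + 784)) = 1/(-887 + 1/751) = 1/(-666136/751) = -751/666136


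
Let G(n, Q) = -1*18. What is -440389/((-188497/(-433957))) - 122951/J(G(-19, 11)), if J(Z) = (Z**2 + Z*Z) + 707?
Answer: -258977075859562/255413435 ≈ -1.0140e+6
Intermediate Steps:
G(n, Q) = -18
J(Z) = 707 + 2*Z**2 (J(Z) = (Z**2 + Z**2) + 707 = 2*Z**2 + 707 = 707 + 2*Z**2)
-440389/((-188497/(-433957))) - 122951/J(G(-19, 11)) = -440389/((-188497/(-433957))) - 122951/(707 + 2*(-18)**2) = -440389/((-188497*(-1/433957))) - 122951/(707 + 2*324) = -440389/188497/433957 - 122951/(707 + 648) = -440389*433957/188497 - 122951/1355 = -191109889273/188497 - 122951*1/1355 = -191109889273/188497 - 122951/1355 = -258977075859562/255413435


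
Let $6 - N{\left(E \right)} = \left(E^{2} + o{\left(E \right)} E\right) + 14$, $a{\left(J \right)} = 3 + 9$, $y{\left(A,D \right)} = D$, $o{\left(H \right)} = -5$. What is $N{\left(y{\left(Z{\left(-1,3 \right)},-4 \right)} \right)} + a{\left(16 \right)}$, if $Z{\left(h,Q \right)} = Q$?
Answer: $-32$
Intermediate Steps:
$a{\left(J \right)} = 12$
$N{\left(E \right)} = -8 - E^{2} + 5 E$ ($N{\left(E \right)} = 6 - \left(\left(E^{2} - 5 E\right) + 14\right) = 6 - \left(14 + E^{2} - 5 E\right) = -8 - E^{2} + 5 E$)
$N{\left(y{\left(Z{\left(-1,3 \right)},-4 \right)} \right)} + a{\left(16 \right)} = \left(-8 - \left(-4\right)^{2} + 5 \left(-4\right)\right) + 12 = \left(-8 - 16 - 20\right) + 12 = -44 + 12 = -32$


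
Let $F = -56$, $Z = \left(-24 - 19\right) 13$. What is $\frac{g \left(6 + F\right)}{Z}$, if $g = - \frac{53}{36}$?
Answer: $- \frac{1325}{10062} \approx -0.13168$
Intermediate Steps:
$Z = -559$ ($Z = \left(-43\right) 13 = -559$)
$g = - \frac{53}{36}$ ($g = \left(-53\right) \frac{1}{36} = - \frac{53}{36} \approx -1.4722$)
$\frac{g \left(6 + F\right)}{Z} = \frac{\left(- \frac{53}{36}\right) \left(6 - 56\right)}{-559} = \left(- \frac{53}{36}\right) \left(-50\right) \left(- \frac{1}{559}\right) = \frac{1325}{18} \left(- \frac{1}{559}\right) = - \frac{1325}{10062}$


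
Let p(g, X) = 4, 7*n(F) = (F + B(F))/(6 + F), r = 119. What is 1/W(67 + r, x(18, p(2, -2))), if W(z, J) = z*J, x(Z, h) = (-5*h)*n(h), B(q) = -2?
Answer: -7/744 ≈ -0.0094086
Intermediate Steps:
n(F) = (-2 + F)/(7*(6 + F)) (n(F) = ((F - 2)/(6 + F))/7 = ((-2 + F)/(6 + F))/7 = (-2 + F)/(7*(6 + F)))
x(Z, h) = -5*h*(-2 + h)/(7*(6 + h)) (x(Z, h) = (-5*h)*((-2 + h)/(7*(6 + h))) = -5*h*(-2 + h)/(7*(6 + h)))
W(z, J) = J*z
1/W(67 + r, x(18, p(2, -2))) = 1/(((5/7)*4*(2 - 1*4)/(6 + 4))*(67 + 119)) = 1/(((5/7)*4*(2 - 4)/10)*186) = 1/(((5/7)*4*(⅒)*(-2))*186) = 1/(-4/7*186) = 1/(-744/7) = -7/744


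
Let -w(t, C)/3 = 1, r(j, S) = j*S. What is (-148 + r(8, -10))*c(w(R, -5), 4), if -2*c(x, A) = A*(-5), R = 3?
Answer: -2280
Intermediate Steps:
r(j, S) = S*j
w(t, C) = -3 (w(t, C) = -3*1 = -3)
c(x, A) = 5*A/2 (c(x, A) = -A*(-5)/2 = -(-5)*A/2 = 5*A/2)
(-148 + r(8, -10))*c(w(R, -5), 4) = (-148 - 10*8)*((5/2)*4) = (-148 - 80)*10 = -228*10 = -2280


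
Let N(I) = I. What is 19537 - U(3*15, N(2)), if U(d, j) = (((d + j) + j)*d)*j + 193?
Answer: 14934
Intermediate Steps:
U(d, j) = 193 + d*j*(d + 2*j) (U(d, j) = ((d + 2*j)*d)*j + 193 = (d*(d + 2*j))*j + 193 = d*j*(d + 2*j) + 193 = 193 + d*j*(d + 2*j))
19537 - U(3*15, N(2)) = 19537 - (193 + 2*(3*15)² + 2*(3*15)*2²) = 19537 - (193 + 2*45² + 2*45*4) = 19537 - (193 + 2*2025 + 360) = 19537 - (193 + 4050 + 360) = 19537 - 1*4603 = 19537 - 4603 = 14934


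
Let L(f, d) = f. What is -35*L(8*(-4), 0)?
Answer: 1120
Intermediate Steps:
-35*L(8*(-4), 0) = -280*(-4) = -35*(-32) = 1120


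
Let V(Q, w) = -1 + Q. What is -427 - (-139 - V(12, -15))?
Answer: -277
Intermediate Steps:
-427 - (-139 - V(12, -15)) = -427 - (-139 - (-1 + 12)) = -427 - (-139 - 1*11) = -427 - (-139 - 11) = -427 - 1*(-150) = -427 + 150 = -277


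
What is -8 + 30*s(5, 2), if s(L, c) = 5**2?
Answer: 742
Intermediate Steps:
s(L, c) = 25
-8 + 30*s(5, 2) = -8 + 30*25 = -8 + 750 = 742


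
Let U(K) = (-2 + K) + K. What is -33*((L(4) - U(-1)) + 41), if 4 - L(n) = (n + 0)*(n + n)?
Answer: -561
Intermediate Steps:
L(n) = 4 - 2*n² (L(n) = 4 - (n + 0)*(n + n) = 4 - n*2*n = 4 - 2*n²)
U(K) = -2 + 2*K
-33*((L(4) - U(-1)) + 41) = -33*(((4 - 2*4²) - (-2 + 2*(-1))) + 41) = -33*(((4 - 2*16) - (-2 - 2)) + 41) = -33*(((4 - 32) - 1*(-4)) + 41) = -33*((-28 + 4) + 41) = -33*(-24 + 41) = -33*17 = -561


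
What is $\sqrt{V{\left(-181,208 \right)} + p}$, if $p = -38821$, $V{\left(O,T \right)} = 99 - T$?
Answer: $i \sqrt{38930} \approx 197.31 i$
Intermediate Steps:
$\sqrt{V{\left(-181,208 \right)} + p} = \sqrt{\left(99 - 208\right) - 38821} = \sqrt{-109 - 38821} = \sqrt{-38930} = i \sqrt{38930}$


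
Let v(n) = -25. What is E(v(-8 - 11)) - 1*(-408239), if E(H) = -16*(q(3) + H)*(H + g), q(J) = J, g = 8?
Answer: 402255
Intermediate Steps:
E(H) = -16*(3 + H)*(8 + H) (E(H) = -16*(3 + H)*(H + 8) = -16*(3 + H)*(8 + H))
E(v(-8 - 11)) - 1*(-408239) = (-384 - 176*(-25) - 16*(-25)**2) - 1*(-408239) = (-384 + 4400 - 16*625) + 408239 = (-384 + 4400 - 10000) + 408239 = -5984 + 408239 = 402255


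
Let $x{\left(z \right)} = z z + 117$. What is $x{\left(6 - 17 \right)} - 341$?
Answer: $-103$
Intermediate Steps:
$x{\left(z \right)} = 117 + z^{2}$ ($x{\left(z \right)} = z^{2} + 117 = 117 + z^{2}$)
$x{\left(6 - 17 \right)} - 341 = \left(117 + \left(6 - 17\right)^{2}\right) - 341 = \left(117 + \left(-11\right)^{2}\right) - 341 = \left(117 + 121\right) - 341 = 238 - 341 = -103$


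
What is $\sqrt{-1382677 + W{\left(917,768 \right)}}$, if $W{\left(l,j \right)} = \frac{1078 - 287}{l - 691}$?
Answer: $\frac{13 i \sqrt{32726}}{2} \approx 1175.9 i$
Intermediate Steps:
$W{\left(l,j \right)} = \frac{791}{-691 + l}$
$\sqrt{-1382677 + W{\left(917,768 \right)}} = \sqrt{-1382677 + \frac{791}{-691 + 917}} = \sqrt{-1382677 + \frac{791}{226}} = \sqrt{-1382677 + 791 \cdot \frac{1}{226}} = \sqrt{-1382677 + \frac{7}{2}} = \sqrt{- \frac{2765347}{2}} = \frac{13 i \sqrt{32726}}{2}$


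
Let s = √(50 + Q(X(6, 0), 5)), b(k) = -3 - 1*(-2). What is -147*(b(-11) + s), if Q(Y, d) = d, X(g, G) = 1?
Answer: 147 - 147*√55 ≈ -943.18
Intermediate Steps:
b(k) = -1 (b(k) = -3 + 2 = -1)
s = √55 (s = √(50 + 5) = √55 ≈ 7.4162)
-147*(b(-11) + s) = -147*(-1 + √55) = 147 - 147*√55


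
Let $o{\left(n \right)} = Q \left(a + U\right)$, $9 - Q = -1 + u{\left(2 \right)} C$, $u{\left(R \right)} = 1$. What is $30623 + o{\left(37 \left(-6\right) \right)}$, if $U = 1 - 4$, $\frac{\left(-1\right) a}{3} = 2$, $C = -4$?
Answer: $30497$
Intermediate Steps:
$Q = 14$ ($Q = 9 - \left(-1 + 1 \left(-4\right)\right) = 9 - \left(-1 - 4\right) = 9 - -5 = 9 + 5 = 14$)
$a = -6$ ($a = \left(-3\right) 2 = -6$)
$U = -3$ ($U = 1 - 4 = -3$)
$o{\left(n \right)} = -126$ ($o{\left(n \right)} = 14 \left(-6 - 3\right) = 14 \left(-9\right) = -126$)
$30623 + o{\left(37 \left(-6\right) \right)} = 30623 - 126 = 30497$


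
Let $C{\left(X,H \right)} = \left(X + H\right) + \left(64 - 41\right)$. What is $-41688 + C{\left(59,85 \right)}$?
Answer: $-41521$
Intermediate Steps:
$C{\left(X,H \right)} = 23 + H + X$ ($C{\left(X,H \right)} = \left(H + X\right) + 23 = 23 + H + X$)
$-41688 + C{\left(59,85 \right)} = -41688 + \left(23 + 85 + 59\right) = -41688 + 167 = -41521$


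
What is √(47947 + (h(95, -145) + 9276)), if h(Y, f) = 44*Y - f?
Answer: 2*√15387 ≈ 248.09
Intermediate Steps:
h(Y, f) = -f + 44*Y
√(47947 + (h(95, -145) + 9276)) = √(47947 + ((-1*(-145) + 44*95) + 9276)) = √(47947 + ((145 + 4180) + 9276)) = √(47947 + (4325 + 9276)) = √(47947 + 13601) = √61548 = 2*√15387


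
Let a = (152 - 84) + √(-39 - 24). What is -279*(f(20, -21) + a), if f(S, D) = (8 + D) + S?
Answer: -20925 - 837*I*√7 ≈ -20925.0 - 2214.5*I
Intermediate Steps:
f(S, D) = 8 + D + S
a = 68 + 3*I*√7 (a = 68 + √(-63) = 68 + 3*I*√7 ≈ 68.0 + 7.9373*I)
-279*(f(20, -21) + a) = -279*((8 - 21 + 20) + (68 + 3*I*√7)) = -279*(7 + (68 + 3*I*√7)) = -279*(75 + 3*I*√7) = -20925 - 837*I*√7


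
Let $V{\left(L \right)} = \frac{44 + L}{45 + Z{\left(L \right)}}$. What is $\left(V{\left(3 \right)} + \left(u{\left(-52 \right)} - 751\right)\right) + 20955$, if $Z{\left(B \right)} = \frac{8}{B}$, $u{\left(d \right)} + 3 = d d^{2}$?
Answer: $- \frac{17218060}{143} \approx -1.2041 \cdot 10^{5}$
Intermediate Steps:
$u{\left(d \right)} = -3 + d^{3}$ ($u{\left(d \right)} = -3 + d d^{2} = -3 + d^{3}$)
$V{\left(L \right)} = \frac{44 + L}{45 + \frac{8}{L}}$
$\left(V{\left(3 \right)} + \left(u{\left(-52 \right)} - 751\right)\right) + 20955 = \left(\frac{3 \left(44 + 3\right)}{8 + 45 \cdot 3} + \left(\left(-3 + \left(-52\right)^{3}\right) - 751\right)\right) + 20955 = \left(3 \frac{1}{8 + 135} \cdot 47 - 141362\right) + 20955 = \left(3 \cdot \frac{1}{143} \cdot 47 - 141362\right) + 20955 = \left(\frac{141}{143} - 141362\right) + 20955 = - \frac{20214625}{143} + 20955 = - \frac{17218060}{143}$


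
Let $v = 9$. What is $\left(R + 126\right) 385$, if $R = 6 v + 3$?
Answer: $70455$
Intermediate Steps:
$R = 57$ ($R = 6 \cdot 9 + 3 = 54 + 3 = 57$)
$\left(R + 126\right) 385 = \left(57 + 126\right) 385 = 183 \cdot 385 = 70455$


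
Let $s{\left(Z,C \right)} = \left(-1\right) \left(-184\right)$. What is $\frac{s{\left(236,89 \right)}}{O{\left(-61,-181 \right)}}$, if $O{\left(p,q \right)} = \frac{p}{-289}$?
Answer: $\frac{53176}{61} \approx 871.74$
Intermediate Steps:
$s{\left(Z,C \right)} = 184$
$O{\left(p,q \right)} = - \frac{p}{289}$ ($O{\left(p,q \right)} = p \left(- \frac{1}{289}\right) = - \frac{p}{289}$)
$\frac{s{\left(236,89 \right)}}{O{\left(-61,-181 \right)}} = \frac{184}{\left(- \frac{1}{289}\right) \left(-61\right)} = \frac{184}{\frac{61}{289}} = 184 \cdot \frac{289}{61} = \frac{53176}{61}$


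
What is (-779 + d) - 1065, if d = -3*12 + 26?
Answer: -1854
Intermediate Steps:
d = -10 (d = -36 + 26 = -10)
(-779 + d) - 1065 = (-779 - 10) - 1065 = -789 - 1065 = -1854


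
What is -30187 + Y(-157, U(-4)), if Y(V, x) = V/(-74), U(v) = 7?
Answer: -2233681/74 ≈ -30185.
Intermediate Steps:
Y(V, x) = -V/74 (Y(V, x) = V*(-1/74) = -V/74)
-30187 + Y(-157, U(-4)) = -30187 - 1/74*(-157) = -30187 + 157/74 = -2233681/74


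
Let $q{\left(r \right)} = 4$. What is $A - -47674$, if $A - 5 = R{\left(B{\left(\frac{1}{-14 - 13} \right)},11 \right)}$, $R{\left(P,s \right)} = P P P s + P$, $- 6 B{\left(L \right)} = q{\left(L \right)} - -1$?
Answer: $\frac{10297109}{216} \approx 47672.0$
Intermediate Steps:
$B{\left(L \right)} = - \frac{5}{6}$ ($B{\left(L \right)} = - \frac{4 - -1}{6} = - \frac{4 + 1}{6} = \left(- \frac{1}{6}\right) 5 = - \frac{5}{6}$)
$R{\left(P,s \right)} = P + s P^{3}$ ($R{\left(P,s \right)} = P^{2} P s + P = P^{3} s + P = s P^{3} + P = P + s P^{3}$)
$A = - \frac{475}{216}$ ($A = 5 + \left(- \frac{5}{6} + 11 \left(- \frac{5}{6}\right)^{3}\right) = 5 + \left(- \frac{5}{6} + 11 \left(- \frac{125}{216}\right)\right) = 5 - \frac{1555}{216} = - \frac{475}{216} \approx -2.1991$)
$A - -47674 = - \frac{475}{216} - -47674 = - \frac{475}{216} + 47674 = \frac{10297109}{216}$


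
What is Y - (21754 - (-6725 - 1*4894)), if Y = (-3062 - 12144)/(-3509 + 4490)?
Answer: -32754119/981 ≈ -33389.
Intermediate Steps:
Y = -15206/981 ≈ -15.501
Y - (21754 - (-6725 - 1*4894)) = -15206/981 - (21754 - (-6725 - 1*4894)) = -15206/981 - (21754 - (-6725 - 4894)) = -15206/981 - (21754 - 1*(-11619)) = -15206/981 - (21754 + 11619) = -15206/981 - 1*33373 = -15206/981 - 33373 = -32754119/981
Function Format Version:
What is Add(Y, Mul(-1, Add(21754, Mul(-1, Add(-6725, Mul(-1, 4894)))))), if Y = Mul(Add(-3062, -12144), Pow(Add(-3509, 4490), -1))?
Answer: Rational(-32754119, 981) ≈ -33389.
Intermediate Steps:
Y = Rational(-15206, 981) (Y = Mul(-15206, Pow(981, -1)) = Mul(-15206, Rational(1, 981)) = Rational(-15206, 981) ≈ -15.501)
Add(Y, Mul(-1, Add(21754, Mul(-1, Add(-6725, Mul(-1, 4894)))))) = Add(Rational(-15206, 981), Mul(-1, Add(21754, Mul(-1, Add(-6725, Mul(-1, 4894)))))) = Add(Rational(-15206, 981), Mul(-1, Add(21754, Mul(-1, Add(-6725, -4894))))) = Add(Rational(-15206, 981), Mul(-1, Add(21754, Mul(-1, -11619)))) = Add(Rational(-15206, 981), Mul(-1, Add(21754, 11619))) = Add(Rational(-15206, 981), Mul(-1, 33373)) = Add(Rational(-15206, 981), -33373) = Rational(-32754119, 981)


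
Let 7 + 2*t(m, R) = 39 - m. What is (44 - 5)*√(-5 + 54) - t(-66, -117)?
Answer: 224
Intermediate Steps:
t(m, R) = 16 - m/2 (t(m, R) = -7/2 + (39 - m)/2 = -7/2 + (39/2 - m/2) = 16 - m/2)
(44 - 5)*√(-5 + 54) - t(-66, -117) = (44 - 5)*√(-5 + 54) - (16 - ½*(-66)) = 39*√49 - (16 + 33) = 39*7 - 1*49 = 273 - 49 = 224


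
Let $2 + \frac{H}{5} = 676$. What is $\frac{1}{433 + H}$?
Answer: $\frac{1}{3803} \approx 0.00026295$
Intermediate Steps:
$H = 3370$ ($H = -10 + 5 \cdot 676 = -10 + 3380 = 3370$)
$\frac{1}{433 + H} = \frac{1}{433 + 3370} = \frac{1}{3803}$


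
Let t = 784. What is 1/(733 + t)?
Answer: 1/1517 ≈ 0.00065920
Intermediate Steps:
1/(733 + t) = 1/(733 + 784) = 1/1517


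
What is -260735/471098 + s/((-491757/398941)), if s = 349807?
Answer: -65742963265268321/231665739186 ≈ -2.8378e+5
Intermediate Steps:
-260735/471098 + s/((-491757/398941)) = -260735/471098 + 349807/((-491757/398941)) = -260735*1/471098 + 349807/((-491757*1/398941)) = -260735/471098 + 349807/(-491757/398941) = -260735/471098 + 349807*(-398941/491757) = -260735/471098 - 139552354387/491757 = -65742963265268321/231665739186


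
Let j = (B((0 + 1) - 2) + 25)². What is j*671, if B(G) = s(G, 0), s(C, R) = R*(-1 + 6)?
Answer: 419375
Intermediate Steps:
s(C, R) = 5*R (s(C, R) = R*5 = 5*R)
B(G) = 0 (B(G) = 5*0 = 0)
j = 625 (j = (0 + 25)² = 25² = 625)
j*671 = 625*671 = 419375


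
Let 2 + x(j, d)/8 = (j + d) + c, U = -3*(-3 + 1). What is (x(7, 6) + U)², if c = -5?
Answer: 2916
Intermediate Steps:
U = 6 (U = -3*(-2) = 6)
x(j, d) = -56 + 8*d + 8*j (x(j, d) = -16 + 8*((j + d) - 5) = -16 + 8*((d + j) - 5) = -16 + 8*(-5 + d + j) = -16 + (-40 + 8*d + 8*j) = -56 + 8*d + 8*j)
(x(7, 6) + U)² = ((-56 + 8*6 + 8*7) + 6)² = ((-56 + 48 + 56) + 6)² = (48 + 6)² = 54² = 2916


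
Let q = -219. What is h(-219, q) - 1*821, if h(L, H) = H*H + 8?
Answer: 47148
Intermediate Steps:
h(L, H) = 8 + H**2 (h(L, H) = H**2 + 8 = 8 + H**2)
h(-219, q) - 1*821 = (8 + (-219)**2) - 1*821 = (8 + 47961) - 821 = 47969 - 821 = 47148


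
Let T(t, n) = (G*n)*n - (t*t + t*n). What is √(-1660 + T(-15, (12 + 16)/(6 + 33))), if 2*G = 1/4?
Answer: I*√2850607/39 ≈ 43.292*I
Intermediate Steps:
G = ⅛ (G = (1/4)/2 = (1*(¼))/2 = (½)*(¼) = ⅛ ≈ 0.12500)
T(t, n) = -t² + n²/8 - n*t (T(t, n) = (n/8)*n - (t*t + t*n) = n²/8 - (t² + n*t) = n²/8 + (-t² - n*t) = -t² + n²/8 - n*t)
√(-1660 + T(-15, (12 + 16)/(6 + 33))) = √(-1660 + (-1*(-15)² + ((12 + 16)/(6 + 33))²/8 - 1*(12 + 16)/(6 + 33)*(-15))) = √(-1660 + (-1*225 + (28/39)²/8 - 1*28/39*(-15))) = √(-1660 + (-225 + (28*(1/39))²/8 - 1*28*(1/39)*(-15))) = √(-1660 + (-225 + (28/39)²/8 - 1*28/39*(-15))) = √(-1660 + (-225 + (⅛)*(784/1521) + 140/13)) = √(-1660 + (-225 + 98/1521 + 140/13)) = √(-1660 - 325747/1521) = √(-2850607/1521) = I*√2850607/39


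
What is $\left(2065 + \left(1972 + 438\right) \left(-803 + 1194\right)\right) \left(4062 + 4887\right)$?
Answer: $8451211875$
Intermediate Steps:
$\left(2065 + \left(1972 + 438\right) \left(-803 + 1194\right)\right) \left(4062 + 4887\right) = \left(2065 + 2410 \cdot 391\right) 8949 = \left(2065 + 942310\right) 8949 = 944375 \cdot 8949 = 8451211875$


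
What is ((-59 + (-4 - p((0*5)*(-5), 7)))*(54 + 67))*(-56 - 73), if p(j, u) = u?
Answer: 1092630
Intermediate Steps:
((-59 + (-4 - p((0*5)*(-5), 7)))*(54 + 67))*(-56 - 73) = ((-59 + (-4 - 1*7))*(54 + 67))*(-56 - 73) = ((-59 + (-4 - 7))*121)*(-129) = ((-59 - 11)*121)*(-129) = -70*121*(-129) = -8470*(-129) = 1092630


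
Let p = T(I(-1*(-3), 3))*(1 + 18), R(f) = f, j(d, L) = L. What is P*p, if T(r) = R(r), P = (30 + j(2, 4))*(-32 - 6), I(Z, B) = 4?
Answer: -98192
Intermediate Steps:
P = -1292 (P = (30 + 4)*(-32 - 6) = 34*(-38) = -1292)
T(r) = r
p = 76 (p = 4*(1 + 18) = 4*19 = 76)
P*p = -1292*76 = -98192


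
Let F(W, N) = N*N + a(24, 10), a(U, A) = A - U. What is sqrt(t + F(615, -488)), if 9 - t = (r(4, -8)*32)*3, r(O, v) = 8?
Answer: sqrt(237371) ≈ 487.21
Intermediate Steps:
F(W, N) = -14 + N**2 (F(W, N) = N*N + (10 - 1*24) = N**2 + (10 - 24) = N**2 - 14 = -14 + N**2)
t = -759 (t = 9 - 8*32*3 = 9 - 256*3 = 9 - 1*768 = 9 - 768 = -759)
sqrt(t + F(615, -488)) = sqrt(-759 + (-14 + (-488)**2)) = sqrt(-759 + (-14 + 238144)) = sqrt(-759 + 238130) = sqrt(237371)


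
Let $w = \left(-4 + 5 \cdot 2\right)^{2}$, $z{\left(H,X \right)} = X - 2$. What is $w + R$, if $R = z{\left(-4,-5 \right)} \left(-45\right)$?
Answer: $351$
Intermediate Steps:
$z{\left(H,X \right)} = -2 + X$
$R = 315$ ($R = \left(-2 - 5\right) \left(-45\right) = \left(-7\right) \left(-45\right) = 315$)
$w = 36$ ($w = \left(-4 + 10\right)^{2} = 6^{2} = 36$)
$w + R = 36 + 315 = 351$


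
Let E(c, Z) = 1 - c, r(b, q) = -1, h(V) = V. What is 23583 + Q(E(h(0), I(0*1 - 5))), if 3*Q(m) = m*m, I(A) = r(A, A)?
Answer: 70750/3 ≈ 23583.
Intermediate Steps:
I(A) = -1
Q(m) = m²/3 (Q(m) = (m*m)/3 = m²/3)
23583 + Q(E(h(0), I(0*1 - 5))) = 23583 + (1 - 1*0)²/3 = 23583 + (1 + 0)²/3 = 23583 + (⅓)*1² = 23583 + (⅓)*1 = 23583 + ⅓ = 70750/3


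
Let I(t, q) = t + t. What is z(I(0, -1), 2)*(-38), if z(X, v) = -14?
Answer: 532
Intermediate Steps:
I(t, q) = 2*t
z(I(0, -1), 2)*(-38) = -14*(-38) = 532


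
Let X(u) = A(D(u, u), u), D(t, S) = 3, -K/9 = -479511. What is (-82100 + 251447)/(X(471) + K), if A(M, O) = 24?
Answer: 56449/1438541 ≈ 0.039240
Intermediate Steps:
K = 4315599 (K = -9*(-479511) = 4315599)
X(u) = 24
(-82100 + 251447)/(X(471) + K) = (-82100 + 251447)/(24 + 4315599) = 169347/4315623 = 169347*(1/4315623) = 56449/1438541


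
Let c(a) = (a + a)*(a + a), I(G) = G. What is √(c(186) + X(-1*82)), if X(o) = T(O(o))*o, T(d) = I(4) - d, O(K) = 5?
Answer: √138466 ≈ 372.11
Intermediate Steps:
T(d) = 4 - d
c(a) = 4*a² (c(a) = (2*a)*(2*a) = 4*a²)
X(o) = -o (X(o) = (4 - 1*5)*o = (4 - 5)*o = -o)
√(c(186) + X(-1*82)) = √(4*186² - (-1)*82) = √(4*34596 - 1*(-82)) = √(138384 + 82) = √138466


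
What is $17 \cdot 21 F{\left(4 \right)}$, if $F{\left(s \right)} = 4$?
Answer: $1428$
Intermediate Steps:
$17 \cdot 21 F{\left(4 \right)} = 17 \cdot 21 \cdot 4 = 357 \cdot 4 = 1428$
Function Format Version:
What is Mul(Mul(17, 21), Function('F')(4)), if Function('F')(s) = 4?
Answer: 1428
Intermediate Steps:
Mul(Mul(17, 21), Function('F')(4)) = Mul(Mul(17, 21), 4) = Mul(357, 4) = 1428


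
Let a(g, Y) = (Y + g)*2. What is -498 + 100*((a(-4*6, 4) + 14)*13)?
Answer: -34298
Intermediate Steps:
a(g, Y) = 2*Y + 2*g
-498 + 100*((a(-4*6, 4) + 14)*13) = -498 + 100*(((2*4 + 2*(-4*6)) + 14)*13) = -498 + 100*(((8 + 2*(-24)) + 14)*13) = -498 + 100*(((8 - 48) + 14)*13) = -498 + 100*((-40 + 14)*13) = -498 + 100*(-26*13) = -498 + 100*(-338) = -498 - 33800 = -34298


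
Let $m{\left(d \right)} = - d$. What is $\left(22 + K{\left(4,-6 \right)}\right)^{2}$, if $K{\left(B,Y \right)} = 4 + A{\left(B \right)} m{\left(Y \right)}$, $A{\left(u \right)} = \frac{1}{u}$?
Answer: $\frac{3025}{4} \approx 756.25$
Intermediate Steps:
$K{\left(B,Y \right)} = 4 - \frac{Y}{B}$ ($K{\left(B,Y \right)} = 4 + \frac{\left(-1\right) Y}{B} = 4 - \frac{Y}{B}$)
$\left(22 + K{\left(4,-6 \right)}\right)^{2} = \left(22 + \left(4 - - \frac{6}{4}\right)\right)^{2} = \left(22 + \left(4 - \left(-6\right) \frac{1}{4}\right)\right)^{2} = \left(22 + \left(4 + \frac{3}{2}\right)\right)^{2} = \left(22 + \frac{11}{2}\right)^{2} = \left(\frac{55}{2}\right)^{2} = \frac{3025}{4}$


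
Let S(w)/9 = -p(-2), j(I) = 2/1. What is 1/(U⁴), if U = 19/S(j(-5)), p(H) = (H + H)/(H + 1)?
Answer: 1679616/130321 ≈ 12.888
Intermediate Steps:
p(H) = 2*H/(1 + H) (p(H) = (2*H)/(1 + H) = 2*H/(1 + H))
j(I) = 2 (j(I) = 2*1 = 2)
S(w) = -36 (S(w) = 9*(-2*(-2)/(1 - 2)) = 9*(-2*(-2)/(-1)) = 9*(-2*(-2)*(-1)) = 9*(-1*4) = 9*(-4) = -36)
U = -19/36 (U = 19/(-36) = 19*(-1/36) = -19/36 ≈ -0.52778)
1/(U⁴) = 1/((-19/36)⁴) = 1/(130321/1679616) = 1679616/130321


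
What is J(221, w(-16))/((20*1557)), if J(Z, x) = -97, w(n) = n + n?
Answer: -97/31140 ≈ -0.0031150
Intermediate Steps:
w(n) = 2*n
J(221, w(-16))/((20*1557)) = -97/(20*1557) = -97/31140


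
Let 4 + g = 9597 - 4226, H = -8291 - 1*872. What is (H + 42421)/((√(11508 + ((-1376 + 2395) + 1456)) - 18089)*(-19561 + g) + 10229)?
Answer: 8539506832710/65925702272674837 + 472064052*√13983/65925702272674837 ≈ 0.00013038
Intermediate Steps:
H = -9163 (H = -8291 - 872 = -9163)
g = 5367 (g = -4 + (9597 - 4226) = -4 + 5371 = 5367)
(H + 42421)/((√(11508 + ((-1376 + 2395) + 1456)) - 18089)*(-19561 + g) + 10229) = (-9163 + 42421)/((√(11508 + ((-1376 + 2395) + 1456)) - 18089)*(-19561 + 5367) + 10229) = 33258/((√(11508 + (1019 + 1456)) - 18089)*(-14194) + 10229) = 33258/((√(11508 + 2475) - 18089)*(-14194) + 10229) = 33258/((√13983 - 18089)*(-14194) + 10229) = 33258/((-18089 + √13983)*(-14194) + 10229) = 33258/((256755266 - 14194*√13983) + 10229) = 33258/(256765495 - 14194*√13983)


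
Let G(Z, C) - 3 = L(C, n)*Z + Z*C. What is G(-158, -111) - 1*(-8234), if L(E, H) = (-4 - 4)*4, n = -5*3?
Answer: 30831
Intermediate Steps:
n = -15
L(E, H) = -32 (L(E, H) = -8*4 = -32)
G(Z, C) = 3 - 32*Z + C*Z (G(Z, C) = 3 + (-32*Z + Z*C) = 3 + (-32*Z + C*Z) = 3 - 32*Z + C*Z)
G(-158, -111) - 1*(-8234) = (3 - 32*(-158) - 111*(-158)) - 1*(-8234) = (3 + 5056 + 17538) + 8234 = 22597 + 8234 = 30831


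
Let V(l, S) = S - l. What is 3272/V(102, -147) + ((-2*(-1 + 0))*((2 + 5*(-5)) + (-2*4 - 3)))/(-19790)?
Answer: -32367974/2463855 ≈ -13.137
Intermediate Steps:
3272/V(102, -147) + ((-2*(-1 + 0))*((2 + 5*(-5)) + (-2*4 - 3)))/(-19790) = 3272/(-147 - 1*102) + ((-2*(-1 + 0))*((2 + 5*(-5)) + (-2*4 - 3)))/(-19790) = 3272/(-147 - 102) + ((-2*(-1))*((2 - 25) + (-8 - 3)))*(-1/19790) = 3272/(-249) + (2*(-23 - 11))*(-1/19790) = 3272*(-1/249) + (2*(-34))*(-1/19790) = -3272/249 - 68*(-1/19790) = -3272/249 + 34/9895 = -32367974/2463855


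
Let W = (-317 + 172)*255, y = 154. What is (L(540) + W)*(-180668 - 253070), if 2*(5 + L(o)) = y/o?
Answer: 4330683735887/270 ≈ 1.6040e+10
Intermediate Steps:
W = -36975 (W = -145*255 = -36975)
L(o) = -5 + 77/o (L(o) = -5 + (154/o)/2 = -5 + 77/o)
(L(540) + W)*(-180668 - 253070) = ((-5 + 77/540) - 36975)*(-180668 - 253070) = ((-5 + 77*(1/540)) - 36975)*(-433738) = ((-5 + 77/540) - 36975)*(-433738) = (-2623/540 - 36975)*(-433738) = -19969123/540*(-433738) = 4330683735887/270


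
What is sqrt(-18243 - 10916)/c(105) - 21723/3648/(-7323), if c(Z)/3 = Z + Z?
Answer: 7241/8904768 + I*sqrt(29159)/630 ≈ 0.00081316 + 0.27105*I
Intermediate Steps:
c(Z) = 6*Z (c(Z) = 3*(Z + Z) = 3*(2*Z) = 6*Z)
sqrt(-18243 - 10916)/c(105) - 21723/3648/(-7323) = sqrt(-18243 - 10916)/((6*105)) - 21723/3648/(-7323) = sqrt(-29159)/630 - 21723*1/3648*(-1/7323) = (I*sqrt(29159))*(1/630) - 7241/1216*(-1/7323) = I*sqrt(29159)/630 + 7241/8904768 = 7241/8904768 + I*sqrt(29159)/630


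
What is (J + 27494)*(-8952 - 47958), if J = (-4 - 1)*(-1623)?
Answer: -2026508190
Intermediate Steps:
J = 8115 (J = -5*(-1623) = 8115)
(J + 27494)*(-8952 - 47958) = (8115 + 27494)*(-8952 - 47958) = 35609*(-56910) = -2026508190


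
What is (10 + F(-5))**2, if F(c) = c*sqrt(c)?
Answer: 25*(2 - I*sqrt(5))**2 ≈ -25.0 - 223.61*I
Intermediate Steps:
F(c) = c**(3/2)
(10 + F(-5))**2 = (10 + (-5)**(3/2))**2 = (10 - 5*I*sqrt(5))**2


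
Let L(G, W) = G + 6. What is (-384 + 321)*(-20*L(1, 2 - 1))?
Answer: 8820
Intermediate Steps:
L(G, W) = 6 + G
(-384 + 321)*(-20*L(1, 2 - 1)) = (-384 + 321)*(-20*(6 + 1)) = -(-1260)*7 = -63*(-140) = 8820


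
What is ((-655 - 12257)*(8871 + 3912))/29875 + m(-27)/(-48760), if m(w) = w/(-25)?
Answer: -321921510129/58268200 ≈ -5524.8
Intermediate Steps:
m(w) = -w/25 (m(w) = w*(-1/25) = -w/25)
((-655 - 12257)*(8871 + 3912))/29875 + m(-27)/(-48760) = ((-655 - 12257)*(8871 + 3912))/29875 - 1/25*(-27)/(-48760) = -12912*12783*(1/29875) + (27/25)*(-1/48760) = -165054096*1/29875 - 27/1219000 = -165054096/29875 - 27/1219000 = -321921510129/58268200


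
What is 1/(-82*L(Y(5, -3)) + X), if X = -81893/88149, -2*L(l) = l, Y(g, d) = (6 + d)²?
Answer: 88149/32445088 ≈ 0.0027169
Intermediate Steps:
L(l) = -l/2
X = -81893/88149 (X = -81893*1/88149 = -81893/88149 ≈ -0.92903)
1/(-82*L(Y(5, -3)) + X) = 1/(-(-41)*(6 - 3)² - 81893/88149) = 1/(-(-41)*3² - 81893/88149) = 1/(-(-41)*9 - 81893/88149) = 1/(-82*(-9/2) - 81893/88149) = 1/(369 - 81893/88149) = 1/(32445088/88149) = 88149/32445088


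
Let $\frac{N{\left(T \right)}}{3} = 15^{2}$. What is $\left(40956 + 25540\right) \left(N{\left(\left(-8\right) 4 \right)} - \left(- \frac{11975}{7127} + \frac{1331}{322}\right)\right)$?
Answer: $\frac{51315739973024}{1147447} \approx 4.4722 \cdot 10^{7}$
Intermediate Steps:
$N{\left(T \right)} = 675$ ($N{\left(T \right)} = 3 \cdot 15^{2} = 3 \cdot 225 = 675$)
$\left(40956 + 25540\right) \left(N{\left(\left(-8\right) 4 \right)} - \left(- \frac{11975}{7127} + \frac{1331}{322}\right)\right) = \left(40956 + 25540\right) \left(675 - \left(- \frac{11975}{7127} + \frac{1331}{322}\right)\right) = 66496 \left(675 - \frac{5630087}{2294894}\right) = 66496 \cdot \frac{1543423363}{2294894} = \frac{51315739973024}{1147447}$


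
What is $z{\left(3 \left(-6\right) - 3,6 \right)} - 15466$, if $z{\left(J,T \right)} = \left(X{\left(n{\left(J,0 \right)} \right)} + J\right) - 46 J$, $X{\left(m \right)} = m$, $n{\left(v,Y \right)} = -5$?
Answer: $-14526$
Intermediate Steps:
$z{\left(J,T \right)} = -5 - 45 J$ ($z{\left(J,T \right)} = \left(-5 + J\right) - 46 J = -5 - 45 J$)
$z{\left(3 \left(-6\right) - 3,6 \right)} - 15466 = \left(-5 - 45 \left(3 \left(-6\right) - 3\right)\right) - 15466 = \left(-5 - 45 \left(-18 - 3\right)\right) - 15466 = \left(-5 - -945\right) - 15466 = \left(-5 + 945\right) - 15466 = 940 - 15466 = -14526$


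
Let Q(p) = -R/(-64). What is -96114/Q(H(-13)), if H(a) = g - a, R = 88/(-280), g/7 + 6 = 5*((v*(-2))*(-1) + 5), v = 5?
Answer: 215295360/11 ≈ 1.9572e+7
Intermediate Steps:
g = 483 (g = -42 + 7*(5*((5*(-2))*(-1) + 5)) = -42 + 7*(5*(-10*(-1) + 5)) = -42 + 7*(5*(10 + 5)) = -42 + 7*(5*15) = -42 + 7*75 = -42 + 525 = 483)
R = -11/35 (R = 88*(-1/280) = -11/35 ≈ -0.31429)
H(a) = 483 - a
Q(p) = -11/2240 (Q(p) = -(-11)/(35*(-64)) = -(-11)*(-1)/(35*64) = -1*11/2240 = -11/2240)
-96114/Q(H(-13)) = -96114/(-11/2240) = -96114*(-2240/11) = 215295360/11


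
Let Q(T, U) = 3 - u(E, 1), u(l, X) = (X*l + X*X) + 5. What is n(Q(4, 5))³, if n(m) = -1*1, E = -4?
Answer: -1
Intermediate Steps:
u(l, X) = 5 + X² + X*l (u(l, X) = (X*l + X²) + 5 = (X² + X*l) + 5 = 5 + X² + X*l)
Q(T, U) = 1 (Q(T, U) = 3 - (5 + 1² + 1*(-4)) = 3 - (5 + 1 - 4) = 3 - 1*2 = 3 - 2 = 1)
n(m) = -1
n(Q(4, 5))³ = (-1)³ = -1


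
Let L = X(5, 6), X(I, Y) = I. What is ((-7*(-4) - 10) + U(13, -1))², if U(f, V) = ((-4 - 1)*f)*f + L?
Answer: 675684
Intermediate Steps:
L = 5
U(f, V) = 5 - 5*f² (U(f, V) = ((-4 - 1)*f)*f + 5 = (-5*f)*f + 5 = -5*f² + 5 = 5 - 5*f²)
((-7*(-4) - 10) + U(13, -1))² = ((-7*(-4) - 10) + (5 - 5*13²))² = ((28 - 10) + (5 - 5*169))² = (18 + (5 - 845))² = (18 - 840)² = (-822)² = 675684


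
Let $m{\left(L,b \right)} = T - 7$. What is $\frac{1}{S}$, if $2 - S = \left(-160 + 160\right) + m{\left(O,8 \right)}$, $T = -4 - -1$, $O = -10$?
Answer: $\frac{1}{12} \approx 0.083333$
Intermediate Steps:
$T = -3$ ($T = -4 + 1 = -3$)
$m{\left(L,b \right)} = -10$ ($m{\left(L,b \right)} = -3 - 7 = -10$)
$S = 12$ ($S = 2 - \left(\left(-160 + 160\right) - 10\right) = 2 - \left(0 - 10\right) = 2 - -10 = 2 + 10 = 12$)
$\frac{1}{S} = \frac{1}{12}$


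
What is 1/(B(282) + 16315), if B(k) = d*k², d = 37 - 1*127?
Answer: -1/7140845 ≈ -1.4004e-7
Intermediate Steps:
d = -90 (d = 37 - 127 = -90)
B(k) = -90*k²
1/(B(282) + 16315) = 1/(-90*282² + 16315) = 1/(-90*79524 + 16315) = 1/(-7157160 + 16315) = 1/(-7140845) = -1/7140845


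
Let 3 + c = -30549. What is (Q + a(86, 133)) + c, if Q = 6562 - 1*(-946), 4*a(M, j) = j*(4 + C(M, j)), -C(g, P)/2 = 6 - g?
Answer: -17591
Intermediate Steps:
c = -30552 (c = -3 - 30549 = -30552)
C(g, P) = -12 + 2*g (C(g, P) = -2*(6 - g) = -12 + 2*g)
a(M, j) = j*(-8 + 2*M)/4 (a(M, j) = (j*(4 + (-12 + 2*M)))/4 = (j*(-8 + 2*M))/4 = j*(-8 + 2*M)/4)
Q = 7508 (Q = 6562 + 946 = 7508)
(Q + a(86, 133)) + c = (7508 + (½)*133*(-4 + 86)) - 30552 = (7508 + (½)*133*82) - 30552 = (7508 + 5453) - 30552 = 12961 - 30552 = -17591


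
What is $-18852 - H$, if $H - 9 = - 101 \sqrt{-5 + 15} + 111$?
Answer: $-18972 + 101 \sqrt{10} \approx -18653.0$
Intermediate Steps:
$H = 120 - 101 \sqrt{10}$ ($H = 9 + \left(- 101 \sqrt{-5 + 15} + 111\right) = 9 + \left(- 101 \sqrt{10} + 111\right) = 9 + \left(111 - 101 \sqrt{10}\right) = 120 - 101 \sqrt{10} \approx -199.39$)
$-18852 - H = -18852 - \left(120 - 101 \sqrt{10}\right) = -18972 + 101 \sqrt{10}$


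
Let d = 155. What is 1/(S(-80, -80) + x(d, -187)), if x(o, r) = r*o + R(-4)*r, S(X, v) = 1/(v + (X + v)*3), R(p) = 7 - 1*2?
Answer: -560/16755201 ≈ -3.3422e-5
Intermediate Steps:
R(p) = 5 (R(p) = 7 - 2 = 5)
S(X, v) = 1/(3*X + 4*v) (S(X, v) = 1/(v + (3*X + 3*v)) = 1/(3*X + 4*v))
x(o, r) = 5*r + o*r (x(o, r) = r*o + 5*r = o*r + 5*r = 5*r + o*r)
1/(S(-80, -80) + x(d, -187)) = 1/(1/(3*(-80) + 4*(-80)) - 187*(5 + 155)) = 1/(1/(-240 - 320) - 187*160) = 1/(1/(-560) - 29920) = 1/(-1/560 - 29920) = 1/(-16755201/560) = -560/16755201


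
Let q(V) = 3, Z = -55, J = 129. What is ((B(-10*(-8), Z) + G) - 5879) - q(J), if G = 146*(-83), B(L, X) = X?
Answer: -18055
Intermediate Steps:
G = -12118
((B(-10*(-8), Z) + G) - 5879) - q(J) = ((-55 - 12118) - 5879) - 1*3 = (-12173 - 5879) - 3 = -18052 - 3 = -18055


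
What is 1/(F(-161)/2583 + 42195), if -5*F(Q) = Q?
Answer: 1845/77849798 ≈ 2.3699e-5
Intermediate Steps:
F(Q) = -Q/5
1/(F(-161)/2583 + 42195) = 1/(-⅕*(-161)/2583 + 42195) = 1/((161/5)*(1/2583) + 42195) = 1/(23/1845 + 42195) = 1/(77849798/1845) = 1845/77849798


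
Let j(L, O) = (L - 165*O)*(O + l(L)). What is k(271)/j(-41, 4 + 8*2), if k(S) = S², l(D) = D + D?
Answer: 73441/207142 ≈ 0.35454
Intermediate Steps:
l(D) = 2*D
j(L, O) = (L - 165*O)*(O + 2*L)
k(271)/j(-41, 4 + 8*2) = 271²/(-165*(4 + 8*2)² + 2*(-41)² - 329*(-41)*(4 + 8*2)) = 73441/(-165*(4 + 16)² + 2*1681 - 329*(-41)*(4 + 16)) = 73441/(-165*20² + 3362 - 329*(-41)*20) = 73441/(-165*400 + 3362 + 269780) = 73441/(-66000 + 3362 + 269780) = 73441/207142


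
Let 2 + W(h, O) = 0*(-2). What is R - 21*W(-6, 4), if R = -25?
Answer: 17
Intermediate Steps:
W(h, O) = -2 (W(h, O) = -2 + 0*(-2) = -2 + 0 = -2)
R - 21*W(-6, 4) = -25 - 21*(-2) = -25 + 42 = 17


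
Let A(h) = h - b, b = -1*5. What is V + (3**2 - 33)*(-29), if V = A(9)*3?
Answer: 738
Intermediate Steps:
b = -5
A(h) = 5 + h (A(h) = h - 1*(-5) = h + 5 = 5 + h)
V = 42 (V = (5 + 9)*3 = 14*3 = 42)
V + (3**2 - 33)*(-29) = 42 + (3**2 - 33)*(-29) = 42 + (9 - 33)*(-29) = 42 - 24*(-29) = 42 + 696 = 738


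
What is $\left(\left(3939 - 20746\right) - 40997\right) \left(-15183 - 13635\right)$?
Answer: $1665795672$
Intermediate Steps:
$\left(\left(3939 - 20746\right) - 40997\right) \left(-15183 - 13635\right) = \left(\left(3939 - 20746\right) - 40997\right) \left(-28818\right) = \left(-16807 - 40997\right) \left(-28818\right) = \left(-57804\right) \left(-28818\right) = 1665795672$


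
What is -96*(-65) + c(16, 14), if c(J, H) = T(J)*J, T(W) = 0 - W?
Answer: 5984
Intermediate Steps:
T(W) = -W
c(J, H) = -J**2 (c(J, H) = (-J)*J = -J**2)
-96*(-65) + c(16, 14) = -96*(-65) - 1*16**2 = 6240 - 1*256 = 6240 - 256 = 5984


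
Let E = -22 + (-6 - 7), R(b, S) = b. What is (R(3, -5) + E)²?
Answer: 1024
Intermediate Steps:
E = -35 (E = -22 - 13 = -35)
(R(3, -5) + E)² = (3 - 35)² = (-32)² = 1024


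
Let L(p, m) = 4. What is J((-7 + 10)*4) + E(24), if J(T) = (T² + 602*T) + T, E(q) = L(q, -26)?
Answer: 7384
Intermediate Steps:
E(q) = 4
J(T) = T² + 603*T
J((-7 + 10)*4) + E(24) = ((-7 + 10)*4)*(603 + (-7 + 10)*4) + 4 = (3*4)*(603 + 3*4) + 4 = 12*(603 + 12) + 4 = 12*615 + 4 = 7380 + 4 = 7384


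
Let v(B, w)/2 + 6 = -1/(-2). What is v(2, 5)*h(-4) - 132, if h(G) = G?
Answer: -88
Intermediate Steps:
v(B, w) = -11 (v(B, w) = -12 + 2*(-1/(-2)) = -12 + 2*(-1*(-½)) = -12 + 2*(½) = -12 + 1 = -11)
v(2, 5)*h(-4) - 132 = -11*(-4) - 132 = 44 - 132 = -88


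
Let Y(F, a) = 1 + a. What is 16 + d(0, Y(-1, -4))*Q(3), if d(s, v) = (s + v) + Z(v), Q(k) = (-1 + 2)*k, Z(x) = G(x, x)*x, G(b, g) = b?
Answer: 34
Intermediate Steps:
Z(x) = x**2 (Z(x) = x*x = x**2)
Q(k) = k (Q(k) = 1*k = k)
d(s, v) = s + v + v**2 (d(s, v) = (s + v) + v**2 = s + v + v**2)
16 + d(0, Y(-1, -4))*Q(3) = 16 + (0 + (1 - 4) + (1 - 4)**2)*3 = 16 + (0 - 3 + (-3)**2)*3 = 16 + (0 - 3 + 9)*3 = 16 + 6*3 = 16 + 18 = 34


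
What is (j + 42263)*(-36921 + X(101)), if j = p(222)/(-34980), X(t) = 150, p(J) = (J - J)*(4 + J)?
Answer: -1554052773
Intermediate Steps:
p(J) = 0 (p(J) = 0*(4 + J) = 0)
j = 0 (j = 0/(-34980) = 0*(-1/34980) = 0)
(j + 42263)*(-36921 + X(101)) = (0 + 42263)*(-36921 + 150) = 42263*(-36771) = -1554052773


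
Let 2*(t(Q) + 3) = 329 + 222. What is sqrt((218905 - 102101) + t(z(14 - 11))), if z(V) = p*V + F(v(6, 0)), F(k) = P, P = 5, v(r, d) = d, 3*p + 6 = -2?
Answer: 3*sqrt(52034)/2 ≈ 342.16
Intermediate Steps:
p = -8/3 (p = -2 + (1/3)*(-2) = -2 - 2/3 = -8/3 ≈ -2.6667)
F(k) = 5
z(V) = 5 - 8*V/3 (z(V) = -8*V/3 + 5 = 5 - 8*V/3)
t(Q) = 545/2 (t(Q) = -3 + (329 + 222)/2 = -3 + (1/2)*551 = -3 + 551/2 = 545/2)
sqrt((218905 - 102101) + t(z(14 - 11))) = sqrt((218905 - 102101) + 545/2) = sqrt(116804 + 545/2) = sqrt(234153/2) = 3*sqrt(52034)/2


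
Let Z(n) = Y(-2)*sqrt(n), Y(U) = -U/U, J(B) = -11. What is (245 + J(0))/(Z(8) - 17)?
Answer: -3978/281 + 468*sqrt(2)/281 ≈ -11.801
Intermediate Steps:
Y(U) = -1 (Y(U) = -1*1 = -1)
Z(n) = -sqrt(n)
(245 + J(0))/(Z(8) - 17) = (245 - 11)/(-sqrt(8) - 17) = 234/(-2*sqrt(2) - 17) = 234/(-17 - 2*sqrt(2))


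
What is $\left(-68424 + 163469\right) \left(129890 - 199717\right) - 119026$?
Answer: $-6636826241$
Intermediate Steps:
$\left(-68424 + 163469\right) \left(129890 - 199717\right) - 119026 = 95045 \left(-69827\right) - 119026 = -6636707215 - 119026 = -6636826241$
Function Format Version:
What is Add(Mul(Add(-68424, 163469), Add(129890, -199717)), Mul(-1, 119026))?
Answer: -6636826241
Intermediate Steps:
Add(Mul(Add(-68424, 163469), Add(129890, -199717)), Mul(-1, 119026)) = Add(Mul(95045, -69827), -119026) = Add(-6636707215, -119026) = -6636826241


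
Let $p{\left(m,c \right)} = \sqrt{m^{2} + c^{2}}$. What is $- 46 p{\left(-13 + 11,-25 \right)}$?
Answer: $- 46 \sqrt{629} \approx -1153.7$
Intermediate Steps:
$p{\left(m,c \right)} = \sqrt{c^{2} + m^{2}}$
$- 46 p{\left(-13 + 11,-25 \right)} = - 46 \sqrt{\left(-25\right)^{2} + \left(-13 + 11\right)^{2}} = - 46 \sqrt{625 + \left(-2\right)^{2}} = - 46 \sqrt{625 + 4} = - 46 \sqrt{629}$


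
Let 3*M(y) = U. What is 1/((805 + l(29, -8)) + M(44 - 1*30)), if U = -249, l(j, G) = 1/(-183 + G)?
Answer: 191/137901 ≈ 0.0013851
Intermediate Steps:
M(y) = -83 (M(y) = (⅓)*(-249) = -83)
1/((805 + l(29, -8)) + M(44 - 1*30)) = 1/((805 + 1/(-183 - 8)) - 83) = 1/((805 + 1/(-191)) - 83) = 1/((805 - 1/191) - 83) = 1/(153754/191 - 83) = 1/(137901/191) = 191/137901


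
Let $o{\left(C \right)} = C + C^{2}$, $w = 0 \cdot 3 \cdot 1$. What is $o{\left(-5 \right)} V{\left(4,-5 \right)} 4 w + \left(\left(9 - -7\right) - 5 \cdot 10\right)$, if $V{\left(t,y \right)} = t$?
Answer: $-34$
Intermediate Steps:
$w = 0$ ($w = 0 \cdot 1 = 0$)
$o{\left(-5 \right)} V{\left(4,-5 \right)} 4 w + \left(\left(9 - -7\right) - 5 \cdot 10\right) = - 5 \left(1 - 5\right) 4 \cdot 4 \cdot 0 + \left(\left(9 - -7\right) - 5 \cdot 10\right) = \left(-5\right) \left(-4\right) 4 \cdot 4 \cdot 0 + \left(\left(9 + 7\right) - 50\right) = 20 \cdot 4 \cdot 4 \cdot 0 + \left(16 - 50\right) = 80 \cdot 4 \cdot 0 - 34 = 320 \cdot 0 - 34 = 0 - 34 = -34$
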